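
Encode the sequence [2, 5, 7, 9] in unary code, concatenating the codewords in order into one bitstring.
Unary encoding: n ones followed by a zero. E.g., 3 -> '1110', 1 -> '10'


Encode each number as n ones followed by a terminating 0:
  2 -> 110 (3 bits)
  5 -> 111110 (6 bits)
  7 -> 11111110 (8 bits)
  9 -> 1111111110 (10 bits)
Total length = 3 + 6 + 8 + 10 = 27 bits.

Unary([2, 5, 7, 9]) = 110111110111111101111111110 (27 bits)


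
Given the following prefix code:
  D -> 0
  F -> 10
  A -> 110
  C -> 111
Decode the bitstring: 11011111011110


Decoding step by step:
Bits 110 -> A
Bits 111 -> C
Bits 110 -> A
Bits 111 -> C
Bits 10 -> F


Decoded message: ACACF


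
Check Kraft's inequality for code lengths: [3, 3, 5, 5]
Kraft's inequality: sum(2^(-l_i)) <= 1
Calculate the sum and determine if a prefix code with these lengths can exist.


Sum = 2^(-3) + 2^(-3) + 2^(-5) + 2^(-5)
    = 0.125 + 0.125 + 0.03125 + 0.03125
    = 10/32 = 0.3125
Since 0.3125 <= 1, Kraft's inequality IS satisfied.
A prefix code with these lengths CAN exist.

Kraft sum = 0.3125. Satisfied.


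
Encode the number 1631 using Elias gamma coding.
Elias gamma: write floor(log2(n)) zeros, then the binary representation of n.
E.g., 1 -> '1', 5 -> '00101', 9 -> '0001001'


num_bits = floor(log2(1631)) + 1 = 11
leading_zeros = num_bits - 1 = 10
binary(1631) = 11001011111

Elias gamma(1631) = '0000000000' + '11001011111' = 000000000011001011111 (21 bits)


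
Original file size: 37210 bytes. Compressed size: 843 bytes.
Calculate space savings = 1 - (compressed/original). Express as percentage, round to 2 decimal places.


ratio = compressed/original = 843/37210 = 0.022655
savings = 1 - ratio = 1 - 0.022655 = 0.977345
as a percentage: 0.977345 * 100 = 97.73%

Space savings = 1 - 843/37210 = 97.73%


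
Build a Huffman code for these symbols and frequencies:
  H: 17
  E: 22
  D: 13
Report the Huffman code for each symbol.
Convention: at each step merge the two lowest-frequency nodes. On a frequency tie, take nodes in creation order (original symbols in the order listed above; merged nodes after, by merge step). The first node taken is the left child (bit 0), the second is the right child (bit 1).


Huffman tree construction:
Step 1: Merge D(13) + H(17) = 30
Step 2: Merge E(22) + (D+H)(30) = 52
Read each symbol's code off the tree from the root (left child = 0, right child = 1).

Codes:
  H: 11 (length 2)
  E: 0 (length 1)
  D: 10 (length 2)
Average code length: 82/52 = 1.5769 bits/symbol


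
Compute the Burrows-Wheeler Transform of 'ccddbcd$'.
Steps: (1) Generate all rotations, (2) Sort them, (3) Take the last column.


Rotations (sorted):
  0: $ccddbcd -> last char: d
  1: bcd$ccdd -> last char: d
  2: ccddbcd$ -> last char: $
  3: cd$ccddb -> last char: b
  4: cddbcd$c -> last char: c
  5: d$ccddbc -> last char: c
  6: dbcd$ccd -> last char: d
  7: ddbcd$cc -> last char: c


BWT = dd$bccdc


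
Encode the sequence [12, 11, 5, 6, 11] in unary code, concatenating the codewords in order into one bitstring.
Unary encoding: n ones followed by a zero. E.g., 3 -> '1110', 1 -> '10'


Encode each number as n ones followed by a terminating 0:
  12 -> 1111111111110 (13 bits)
  11 -> 111111111110 (12 bits)
  5 -> 111110 (6 bits)
  6 -> 1111110 (7 bits)
  11 -> 111111111110 (12 bits)
Total length = 13 + 12 + 6 + 7 + 12 = 50 bits.

Unary([12, 11, 5, 6, 11]) = 11111111111101111111111101111101111110111111111110 (50 bits)


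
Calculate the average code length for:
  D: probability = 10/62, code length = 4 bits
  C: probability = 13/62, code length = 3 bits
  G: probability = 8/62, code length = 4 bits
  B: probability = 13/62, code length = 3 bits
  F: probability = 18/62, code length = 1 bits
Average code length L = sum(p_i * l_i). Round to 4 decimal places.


Weighted contributions p_i * l_i:
  D: (10/62) * 4 = 40/62
  C: (13/62) * 3 = 39/62
  G: (8/62) * 4 = 32/62
  B: (13/62) * 3 = 39/62
  F: (18/62) * 1 = 18/62
Sum = (40 + 39 + 32 + 39 + 18)/62 = 168/62

L = 168/62 = 2.7097 bits/symbol


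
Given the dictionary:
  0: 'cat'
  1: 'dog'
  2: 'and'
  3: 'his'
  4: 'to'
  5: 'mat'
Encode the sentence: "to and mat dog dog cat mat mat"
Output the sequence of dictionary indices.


Look up each word in the dictionary:
  'to' -> 4
  'and' -> 2
  'mat' -> 5
  'dog' -> 1
  'dog' -> 1
  'cat' -> 0
  'mat' -> 5
  'mat' -> 5

Encoded: [4, 2, 5, 1, 1, 0, 5, 5]


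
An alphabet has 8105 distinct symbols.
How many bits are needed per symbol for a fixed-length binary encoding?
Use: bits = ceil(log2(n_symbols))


log2(8105) = 12.9846
Bracket: 2^12 = 4096 < 8105 <= 2^13 = 8192
So ceil(log2(8105)) = 13

bits = ceil(log2(8105)) = ceil(12.9846) = 13 bits


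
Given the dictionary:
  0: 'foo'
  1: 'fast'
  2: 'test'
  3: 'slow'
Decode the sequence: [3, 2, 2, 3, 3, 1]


Look up each index in the dictionary:
  3 -> 'slow'
  2 -> 'test'
  2 -> 'test'
  3 -> 'slow'
  3 -> 'slow'
  1 -> 'fast'

Decoded: "slow test test slow slow fast"


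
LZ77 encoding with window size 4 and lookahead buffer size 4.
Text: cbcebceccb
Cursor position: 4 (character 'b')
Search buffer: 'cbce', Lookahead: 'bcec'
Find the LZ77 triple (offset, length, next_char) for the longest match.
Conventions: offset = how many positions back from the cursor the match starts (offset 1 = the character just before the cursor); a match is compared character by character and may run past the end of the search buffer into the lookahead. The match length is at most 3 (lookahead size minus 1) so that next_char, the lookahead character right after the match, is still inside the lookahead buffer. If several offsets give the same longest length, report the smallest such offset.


Try each offset into the search buffer:
  offset=1 (pos 3, char 'e'): match length 0
  offset=2 (pos 2, char 'c'): match length 0
  offset=3 (pos 1, char 'b'): match length 3
  offset=4 (pos 0, char 'c'): match length 0
Longest match has length 3 at offset 3.
next_char = character at position 4 + 3 = 7 -> 'c'

Best match: offset=3, length=3 (matching 'bce' starting at position 1)
LZ77 triple: (3, 3, 'c')


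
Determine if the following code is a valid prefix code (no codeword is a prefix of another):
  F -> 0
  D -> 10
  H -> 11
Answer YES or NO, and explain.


Checking each pair (does one codeword prefix another?):
  F='0' vs D='10': no prefix
  F='0' vs H='11': no prefix
  D='10' vs F='0': no prefix
  D='10' vs H='11': no prefix
  H='11' vs F='0': no prefix
  H='11' vs D='10': no prefix
No violation found over all pairs.

YES -- this is a valid prefix code. No codeword is a prefix of any other codeword.


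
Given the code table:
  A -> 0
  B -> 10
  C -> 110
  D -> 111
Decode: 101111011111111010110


Decoding:
10 -> B
111 -> D
10 -> B
111 -> D
111 -> D
110 -> C
10 -> B
110 -> C


Result: BDBDDCBC


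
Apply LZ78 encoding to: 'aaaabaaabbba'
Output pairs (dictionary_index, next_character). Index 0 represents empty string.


LZ78 encoding steps:
Dictionary: {0: ''}
Step 1: w='' (idx 0), next='a' -> output (0, 'a'), add 'a' as idx 1
Step 2: w='a' (idx 1), next='a' -> output (1, 'a'), add 'aa' as idx 2
Step 3: w='a' (idx 1), next='b' -> output (1, 'b'), add 'ab' as idx 3
Step 4: w='aa' (idx 2), next='a' -> output (2, 'a'), add 'aaa' as idx 4
Step 5: w='' (idx 0), next='b' -> output (0, 'b'), add 'b' as idx 5
Step 6: w='b' (idx 5), next='b' -> output (5, 'b'), add 'bb' as idx 6
Step 7: w='a' (idx 1), end of input -> output (1, '')


Encoded: [(0, 'a'), (1, 'a'), (1, 'b'), (2, 'a'), (0, 'b'), (5, 'b'), (1, '')]


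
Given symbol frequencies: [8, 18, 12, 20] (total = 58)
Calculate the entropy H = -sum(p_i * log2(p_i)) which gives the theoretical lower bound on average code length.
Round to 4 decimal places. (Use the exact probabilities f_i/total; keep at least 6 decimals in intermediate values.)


Per-symbol terms -p_i * log2(p_i) with p_i = f_i/58:
  p = 8/58 = 0.137931: log2(p) = -2.857981, -p*log2(p) = 0.394204
  p = 18/58 = 0.310345: log2(p) = -1.688056, -p*log2(p) = 0.523879
  p = 12/58 = 0.206897: log2(p) = -2.273018, -p*log2(p) = 0.470280
  p = 20/58 = 0.344828: log2(p) = -1.536053, -p*log2(p) = 0.529673
H = 0.394204 + 0.523879 + 0.470280 + 0.529673 = 1.918036

H = 1.918 bits/symbol


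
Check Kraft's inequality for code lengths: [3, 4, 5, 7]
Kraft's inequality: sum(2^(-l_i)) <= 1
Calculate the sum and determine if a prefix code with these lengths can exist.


Sum = 2^(-3) + 2^(-4) + 2^(-5) + 2^(-7)
    = 0.125 + 0.0625 + 0.03125 + 0.0078125
    = 29/128 = 0.2265625
Since 0.2265625 <= 1, Kraft's inequality IS satisfied.
A prefix code with these lengths CAN exist.

Kraft sum = 0.2265625. Satisfied.


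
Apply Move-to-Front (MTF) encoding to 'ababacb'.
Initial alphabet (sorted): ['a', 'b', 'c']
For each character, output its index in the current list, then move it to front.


MTF encoding:
'a': index 0 in ['a', 'b', 'c'] -> ['a', 'b', 'c']
'b': index 1 in ['a', 'b', 'c'] -> ['b', 'a', 'c']
'a': index 1 in ['b', 'a', 'c'] -> ['a', 'b', 'c']
'b': index 1 in ['a', 'b', 'c'] -> ['b', 'a', 'c']
'a': index 1 in ['b', 'a', 'c'] -> ['a', 'b', 'c']
'c': index 2 in ['a', 'b', 'c'] -> ['c', 'a', 'b']
'b': index 2 in ['c', 'a', 'b'] -> ['b', 'c', 'a']


Output: [0, 1, 1, 1, 1, 2, 2]


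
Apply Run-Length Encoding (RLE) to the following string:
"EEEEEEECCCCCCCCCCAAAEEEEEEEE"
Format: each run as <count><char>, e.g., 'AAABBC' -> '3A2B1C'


Scanning runs left to right:
  i=0: run of 'E' x 7 -> '7E'
  i=7: run of 'C' x 10 -> '10C'
  i=17: run of 'A' x 3 -> '3A'
  i=20: run of 'E' x 8 -> '8E'

RLE = 7E10C3A8E


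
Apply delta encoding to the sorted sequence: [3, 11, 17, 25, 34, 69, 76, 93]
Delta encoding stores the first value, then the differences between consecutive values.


First value: 3
Deltas:
  11 - 3 = 8
  17 - 11 = 6
  25 - 17 = 8
  34 - 25 = 9
  69 - 34 = 35
  76 - 69 = 7
  93 - 76 = 17


Delta encoded: [3, 8, 6, 8, 9, 35, 7, 17]


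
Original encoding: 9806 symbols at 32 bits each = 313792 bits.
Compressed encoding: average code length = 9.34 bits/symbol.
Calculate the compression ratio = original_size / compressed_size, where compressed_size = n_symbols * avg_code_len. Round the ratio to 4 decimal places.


original_size = n_symbols * orig_bits = 9806 * 32 = 313792 bits
compressed_size = n_symbols * avg_code_len = 9806 * 9.34 = 91588.04 bits
ratio = original_size / compressed_size = 313792 / 91588.04 = 3.4261

Compression ratio = 3.4261


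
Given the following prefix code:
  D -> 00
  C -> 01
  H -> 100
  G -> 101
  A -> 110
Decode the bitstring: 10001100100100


Decoding step by step:
Bits 100 -> H
Bits 01 -> C
Bits 100 -> H
Bits 100 -> H
Bits 100 -> H


Decoded message: HCHHH


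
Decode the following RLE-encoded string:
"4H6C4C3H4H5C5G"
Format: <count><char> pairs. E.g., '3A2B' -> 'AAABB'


Expanding each <count><char> pair:
  4H -> 'HHHH'
  6C -> 'CCCCCC'
  4C -> 'CCCC'
  3H -> 'HHH'
  4H -> 'HHHH'
  5C -> 'CCCCC'
  5G -> 'GGGGG'

Decoded = HHHHCCCCCCCCCCHHHHHHHCCCCCGGGGG


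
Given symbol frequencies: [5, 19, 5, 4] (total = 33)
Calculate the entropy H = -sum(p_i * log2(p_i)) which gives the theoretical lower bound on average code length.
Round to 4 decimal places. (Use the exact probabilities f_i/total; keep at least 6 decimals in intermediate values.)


Per-symbol terms -p_i * log2(p_i) with p_i = f_i/33:
  p = 5/33 = 0.151515: log2(p) = -2.722466, -p*log2(p) = 0.412495
  p = 19/33 = 0.575758: log2(p) = -0.796467, -p*log2(p) = 0.458572
  p = 5/33 = 0.151515: log2(p) = -2.722466, -p*log2(p) = 0.412495
  p = 4/33 = 0.121212: log2(p) = -3.044394, -p*log2(p) = 0.369017
H = 0.412495 + 0.458572 + 0.412495 + 0.369017 = 1.652579

H = 1.6526 bits/symbol


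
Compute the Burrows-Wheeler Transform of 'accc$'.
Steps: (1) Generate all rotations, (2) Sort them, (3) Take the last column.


Rotations (sorted):
  0: $accc -> last char: c
  1: accc$ -> last char: $
  2: c$acc -> last char: c
  3: cc$ac -> last char: c
  4: ccc$a -> last char: a


BWT = c$cca


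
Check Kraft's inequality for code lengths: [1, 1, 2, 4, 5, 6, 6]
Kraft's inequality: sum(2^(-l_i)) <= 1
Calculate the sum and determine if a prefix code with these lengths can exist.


Sum = 2^(-1) + 2^(-1) + 2^(-2) + 2^(-4) + 2^(-5) + 2^(-6) + 2^(-6)
    = 0.5 + 0.5 + 0.25 + 0.0625 + 0.03125 + 0.015625 + 0.015625
    = 88/64 = 1.375
Since 1.375 > 1, Kraft's inequality is NOT satisfied.
A prefix code with these lengths CANNOT exist.

Kraft sum = 1.375. Not satisfied.


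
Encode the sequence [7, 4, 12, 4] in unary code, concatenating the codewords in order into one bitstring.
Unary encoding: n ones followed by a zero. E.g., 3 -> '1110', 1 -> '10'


Encode each number as n ones followed by a terminating 0:
  7 -> 11111110 (8 bits)
  4 -> 11110 (5 bits)
  12 -> 1111111111110 (13 bits)
  4 -> 11110 (5 bits)
Total length = 8 + 5 + 13 + 5 = 31 bits.

Unary([7, 4, 12, 4]) = 1111111011110111111111111011110 (31 bits)


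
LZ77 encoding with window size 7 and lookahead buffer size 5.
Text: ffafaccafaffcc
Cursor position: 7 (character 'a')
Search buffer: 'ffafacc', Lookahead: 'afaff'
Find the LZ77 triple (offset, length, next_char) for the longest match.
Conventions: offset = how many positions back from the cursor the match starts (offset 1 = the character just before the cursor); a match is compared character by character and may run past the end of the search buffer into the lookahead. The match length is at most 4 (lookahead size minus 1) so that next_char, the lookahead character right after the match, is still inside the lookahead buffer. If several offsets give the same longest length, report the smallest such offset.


Try each offset into the search buffer:
  offset=1 (pos 6, char 'c'): match length 0
  offset=2 (pos 5, char 'c'): match length 0
  offset=3 (pos 4, char 'a'): match length 1
  offset=4 (pos 3, char 'f'): match length 0
  offset=5 (pos 2, char 'a'): match length 3
  offset=6 (pos 1, char 'f'): match length 0
  offset=7 (pos 0, char 'f'): match length 0
Longest match has length 3 at offset 5.
next_char = character at position 7 + 3 = 10 -> 'f'

Best match: offset=5, length=3 (matching 'afa' starting at position 2)
LZ77 triple: (5, 3, 'f')


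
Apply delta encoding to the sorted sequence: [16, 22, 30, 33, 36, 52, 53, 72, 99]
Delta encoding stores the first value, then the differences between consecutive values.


First value: 16
Deltas:
  22 - 16 = 6
  30 - 22 = 8
  33 - 30 = 3
  36 - 33 = 3
  52 - 36 = 16
  53 - 52 = 1
  72 - 53 = 19
  99 - 72 = 27


Delta encoded: [16, 6, 8, 3, 3, 16, 1, 19, 27]


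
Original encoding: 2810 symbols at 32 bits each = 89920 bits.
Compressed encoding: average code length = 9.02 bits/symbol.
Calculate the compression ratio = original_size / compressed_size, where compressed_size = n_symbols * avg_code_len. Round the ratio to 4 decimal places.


original_size = n_symbols * orig_bits = 2810 * 32 = 89920 bits
compressed_size = n_symbols * avg_code_len = 2810 * 9.02 = 25346.2 bits
ratio = original_size / compressed_size = 89920 / 25346.2 = 3.5477

Compression ratio = 3.5477


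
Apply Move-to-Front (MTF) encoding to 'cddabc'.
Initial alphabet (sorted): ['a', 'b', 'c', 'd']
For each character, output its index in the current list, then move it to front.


MTF encoding:
'c': index 2 in ['a', 'b', 'c', 'd'] -> ['c', 'a', 'b', 'd']
'd': index 3 in ['c', 'a', 'b', 'd'] -> ['d', 'c', 'a', 'b']
'd': index 0 in ['d', 'c', 'a', 'b'] -> ['d', 'c', 'a', 'b']
'a': index 2 in ['d', 'c', 'a', 'b'] -> ['a', 'd', 'c', 'b']
'b': index 3 in ['a', 'd', 'c', 'b'] -> ['b', 'a', 'd', 'c']
'c': index 3 in ['b', 'a', 'd', 'c'] -> ['c', 'b', 'a', 'd']


Output: [2, 3, 0, 2, 3, 3]


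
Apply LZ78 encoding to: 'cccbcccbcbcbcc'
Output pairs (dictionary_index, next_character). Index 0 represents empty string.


LZ78 encoding steps:
Dictionary: {0: ''}
Step 1: w='' (idx 0), next='c' -> output (0, 'c'), add 'c' as idx 1
Step 2: w='c' (idx 1), next='c' -> output (1, 'c'), add 'cc' as idx 2
Step 3: w='' (idx 0), next='b' -> output (0, 'b'), add 'b' as idx 3
Step 4: w='cc' (idx 2), next='c' -> output (2, 'c'), add 'ccc' as idx 4
Step 5: w='b' (idx 3), next='c' -> output (3, 'c'), add 'bc' as idx 5
Step 6: w='bc' (idx 5), next='b' -> output (5, 'b'), add 'bcb' as idx 6
Step 7: w='cc' (idx 2), end of input -> output (2, '')


Encoded: [(0, 'c'), (1, 'c'), (0, 'b'), (2, 'c'), (3, 'c'), (5, 'b'), (2, '')]


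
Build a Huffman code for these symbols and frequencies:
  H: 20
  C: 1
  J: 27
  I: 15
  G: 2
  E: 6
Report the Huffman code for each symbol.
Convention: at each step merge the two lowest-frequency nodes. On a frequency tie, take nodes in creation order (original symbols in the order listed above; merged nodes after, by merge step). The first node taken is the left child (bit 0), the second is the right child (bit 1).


Huffman tree construction:
Step 1: Merge C(1) + G(2) = 3
Step 2: Merge (C+G)(3) + E(6) = 9
Step 3: Merge ((C+G)+E)(9) + I(15) = 24
Step 4: Merge H(20) + (((C+G)+E)+I)(24) = 44
Step 5: Merge J(27) + (H+(((C+G)+E)+I))(44) = 71
Read each symbol's code off the tree from the root (left child = 0, right child = 1).

Codes:
  H: 10 (length 2)
  C: 11000 (length 5)
  J: 0 (length 1)
  I: 111 (length 3)
  G: 11001 (length 5)
  E: 1101 (length 4)
Average code length: 151/71 = 2.1268 bits/symbol


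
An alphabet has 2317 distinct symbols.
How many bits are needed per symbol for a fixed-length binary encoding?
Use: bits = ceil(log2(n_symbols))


log2(2317) = 11.178
Bracket: 2^11 = 2048 < 2317 <= 2^12 = 4096
So ceil(log2(2317)) = 12

bits = ceil(log2(2317)) = ceil(11.178) = 12 bits


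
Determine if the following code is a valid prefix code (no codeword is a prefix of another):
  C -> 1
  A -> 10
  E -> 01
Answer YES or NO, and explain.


Checking each pair (does one codeword prefix another?):
  C='1' vs A='10': prefix -- VIOLATION

NO -- this is NOT a valid prefix code. C (1) is a prefix of A (10).


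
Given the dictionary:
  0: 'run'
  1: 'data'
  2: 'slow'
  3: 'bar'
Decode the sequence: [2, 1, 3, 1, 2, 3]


Look up each index in the dictionary:
  2 -> 'slow'
  1 -> 'data'
  3 -> 'bar'
  1 -> 'data'
  2 -> 'slow'
  3 -> 'bar'

Decoded: "slow data bar data slow bar"


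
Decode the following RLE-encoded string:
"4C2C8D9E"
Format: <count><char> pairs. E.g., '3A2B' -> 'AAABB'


Expanding each <count><char> pair:
  4C -> 'CCCC'
  2C -> 'CC'
  8D -> 'DDDDDDDD'
  9E -> 'EEEEEEEEE'

Decoded = CCCCCCDDDDDDDDEEEEEEEEE


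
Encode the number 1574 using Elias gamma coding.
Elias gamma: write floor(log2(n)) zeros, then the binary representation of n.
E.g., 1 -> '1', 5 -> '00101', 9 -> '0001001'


num_bits = floor(log2(1574)) + 1 = 11
leading_zeros = num_bits - 1 = 10
binary(1574) = 11000100110

Elias gamma(1574) = '0000000000' + '11000100110' = 000000000011000100110 (21 bits)


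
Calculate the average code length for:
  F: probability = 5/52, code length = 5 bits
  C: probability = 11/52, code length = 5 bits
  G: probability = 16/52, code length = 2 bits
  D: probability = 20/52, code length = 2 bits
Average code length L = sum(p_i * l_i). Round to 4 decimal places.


Weighted contributions p_i * l_i:
  F: (5/52) * 5 = 25/52
  C: (11/52) * 5 = 55/52
  G: (16/52) * 2 = 32/52
  D: (20/52) * 2 = 40/52
Sum = (25 + 55 + 32 + 40)/52 = 152/52

L = 152/52 = 2.9231 bits/symbol


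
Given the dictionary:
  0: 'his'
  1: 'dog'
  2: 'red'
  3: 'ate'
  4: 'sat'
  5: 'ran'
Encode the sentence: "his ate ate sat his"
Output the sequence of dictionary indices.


Look up each word in the dictionary:
  'his' -> 0
  'ate' -> 3
  'ate' -> 3
  'sat' -> 4
  'his' -> 0

Encoded: [0, 3, 3, 4, 0]


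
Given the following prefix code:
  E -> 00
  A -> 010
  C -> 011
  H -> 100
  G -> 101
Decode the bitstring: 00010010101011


Decoding step by step:
Bits 00 -> E
Bits 010 -> A
Bits 010 -> A
Bits 101 -> G
Bits 011 -> C


Decoded message: EAAGC


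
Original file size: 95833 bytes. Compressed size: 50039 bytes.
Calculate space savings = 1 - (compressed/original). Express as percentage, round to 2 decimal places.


ratio = compressed/original = 50039/95833 = 0.522148
savings = 1 - ratio = 1 - 0.522148 = 0.477852
as a percentage: 0.477852 * 100 = 47.79%

Space savings = 1 - 50039/95833 = 47.79%


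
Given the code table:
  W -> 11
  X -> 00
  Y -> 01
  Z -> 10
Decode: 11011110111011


Decoding:
11 -> W
01 -> Y
11 -> W
10 -> Z
11 -> W
10 -> Z
11 -> W


Result: WYWZWZW


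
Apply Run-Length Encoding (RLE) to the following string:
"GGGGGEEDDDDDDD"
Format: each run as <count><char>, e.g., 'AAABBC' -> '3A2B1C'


Scanning runs left to right:
  i=0: run of 'G' x 5 -> '5G'
  i=5: run of 'E' x 2 -> '2E'
  i=7: run of 'D' x 7 -> '7D'

RLE = 5G2E7D


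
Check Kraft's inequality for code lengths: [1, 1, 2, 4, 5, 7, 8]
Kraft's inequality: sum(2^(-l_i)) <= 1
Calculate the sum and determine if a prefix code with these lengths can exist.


Sum = 2^(-1) + 2^(-1) + 2^(-2) + 2^(-4) + 2^(-5) + 2^(-7) + 2^(-8)
    = 0.5 + 0.5 + 0.25 + 0.0625 + 0.03125 + 0.0078125 + 0.00390625
    = 347/256 = 1.35546875
Since 1.35546875 > 1, Kraft's inequality is NOT satisfied.
A prefix code with these lengths CANNOT exist.

Kraft sum = 1.35546875. Not satisfied.


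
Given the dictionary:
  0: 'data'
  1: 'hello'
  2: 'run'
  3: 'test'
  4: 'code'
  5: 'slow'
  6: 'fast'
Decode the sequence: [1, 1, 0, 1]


Look up each index in the dictionary:
  1 -> 'hello'
  1 -> 'hello'
  0 -> 'data'
  1 -> 'hello'

Decoded: "hello hello data hello"


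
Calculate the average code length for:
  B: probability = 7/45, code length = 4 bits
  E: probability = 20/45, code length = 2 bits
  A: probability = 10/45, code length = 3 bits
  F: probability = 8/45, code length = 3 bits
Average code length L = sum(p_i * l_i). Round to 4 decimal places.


Weighted contributions p_i * l_i:
  B: (7/45) * 4 = 28/45
  E: (20/45) * 2 = 40/45
  A: (10/45) * 3 = 30/45
  F: (8/45) * 3 = 24/45
Sum = (28 + 40 + 30 + 24)/45 = 122/45

L = 122/45 = 2.7111 bits/symbol


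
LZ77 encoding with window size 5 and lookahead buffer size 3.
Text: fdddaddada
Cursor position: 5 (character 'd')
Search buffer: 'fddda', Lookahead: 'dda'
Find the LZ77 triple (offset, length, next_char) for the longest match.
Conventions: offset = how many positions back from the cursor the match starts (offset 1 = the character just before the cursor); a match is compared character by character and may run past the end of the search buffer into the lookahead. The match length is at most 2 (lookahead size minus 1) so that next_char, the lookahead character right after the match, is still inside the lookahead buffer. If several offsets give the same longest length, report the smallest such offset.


Try each offset into the search buffer:
  offset=1 (pos 4, char 'a'): match length 0
  offset=2 (pos 3, char 'd'): match length 1
  offset=3 (pos 2, char 'd'): match length 2
  offset=4 (pos 1, char 'd'): match length 2
  offset=5 (pos 0, char 'f'): match length 0
Longest match has length 2, found at offsets 3, 4; take the smallest, offset 3.
next_char = character at position 5 + 2 = 7 -> 'a'

Best match: offset=3, length=2 (matching 'dd' starting at position 2)
LZ77 triple: (3, 2, 'a')


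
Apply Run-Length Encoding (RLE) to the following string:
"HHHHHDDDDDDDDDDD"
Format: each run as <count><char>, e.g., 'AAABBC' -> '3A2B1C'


Scanning runs left to right:
  i=0: run of 'H' x 5 -> '5H'
  i=5: run of 'D' x 11 -> '11D'

RLE = 5H11D


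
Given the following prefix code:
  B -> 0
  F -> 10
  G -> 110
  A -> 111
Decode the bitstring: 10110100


Decoding step by step:
Bits 10 -> F
Bits 110 -> G
Bits 10 -> F
Bits 0 -> B


Decoded message: FGFB


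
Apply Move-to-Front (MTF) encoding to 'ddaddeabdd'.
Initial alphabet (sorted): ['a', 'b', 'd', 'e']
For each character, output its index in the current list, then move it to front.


MTF encoding:
'd': index 2 in ['a', 'b', 'd', 'e'] -> ['d', 'a', 'b', 'e']
'd': index 0 in ['d', 'a', 'b', 'e'] -> ['d', 'a', 'b', 'e']
'a': index 1 in ['d', 'a', 'b', 'e'] -> ['a', 'd', 'b', 'e']
'd': index 1 in ['a', 'd', 'b', 'e'] -> ['d', 'a', 'b', 'e']
'd': index 0 in ['d', 'a', 'b', 'e'] -> ['d', 'a', 'b', 'e']
'e': index 3 in ['d', 'a', 'b', 'e'] -> ['e', 'd', 'a', 'b']
'a': index 2 in ['e', 'd', 'a', 'b'] -> ['a', 'e', 'd', 'b']
'b': index 3 in ['a', 'e', 'd', 'b'] -> ['b', 'a', 'e', 'd']
'd': index 3 in ['b', 'a', 'e', 'd'] -> ['d', 'b', 'a', 'e']
'd': index 0 in ['d', 'b', 'a', 'e'] -> ['d', 'b', 'a', 'e']


Output: [2, 0, 1, 1, 0, 3, 2, 3, 3, 0]


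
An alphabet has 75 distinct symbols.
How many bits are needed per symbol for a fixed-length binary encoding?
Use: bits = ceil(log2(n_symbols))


log2(75) = 6.2288
Bracket: 2^6 = 64 < 75 <= 2^7 = 128
So ceil(log2(75)) = 7

bits = ceil(log2(75)) = ceil(6.2288) = 7 bits


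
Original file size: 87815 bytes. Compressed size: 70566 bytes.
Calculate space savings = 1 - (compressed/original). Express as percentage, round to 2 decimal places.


ratio = compressed/original = 70566/87815 = 0.803576
savings = 1 - ratio = 1 - 0.803576 = 0.196424
as a percentage: 0.196424 * 100 = 19.64%

Space savings = 1 - 70566/87815 = 19.64%


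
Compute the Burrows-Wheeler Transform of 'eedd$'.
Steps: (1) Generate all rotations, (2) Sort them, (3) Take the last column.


Rotations (sorted):
  0: $eedd -> last char: d
  1: d$eed -> last char: d
  2: dd$ee -> last char: e
  3: edd$e -> last char: e
  4: eedd$ -> last char: $


BWT = ddee$


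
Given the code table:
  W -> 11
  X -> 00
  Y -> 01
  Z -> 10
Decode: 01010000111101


Decoding:
01 -> Y
01 -> Y
00 -> X
00 -> X
11 -> W
11 -> W
01 -> Y


Result: YYXXWWY


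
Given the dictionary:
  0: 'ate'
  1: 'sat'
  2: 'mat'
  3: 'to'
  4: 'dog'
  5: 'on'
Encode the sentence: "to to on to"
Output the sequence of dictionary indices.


Look up each word in the dictionary:
  'to' -> 3
  'to' -> 3
  'on' -> 5
  'to' -> 3

Encoded: [3, 3, 5, 3]


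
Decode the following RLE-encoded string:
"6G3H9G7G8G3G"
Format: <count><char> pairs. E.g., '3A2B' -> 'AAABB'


Expanding each <count><char> pair:
  6G -> 'GGGGGG'
  3H -> 'HHH'
  9G -> 'GGGGGGGGG'
  7G -> 'GGGGGGG'
  8G -> 'GGGGGGGG'
  3G -> 'GGG'

Decoded = GGGGGGHHHGGGGGGGGGGGGGGGGGGGGGGGGGGG


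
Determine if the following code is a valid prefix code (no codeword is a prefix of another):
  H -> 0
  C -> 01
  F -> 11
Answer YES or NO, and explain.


Checking each pair (does one codeword prefix another?):
  H='0' vs C='01': prefix -- VIOLATION

NO -- this is NOT a valid prefix code. H (0) is a prefix of C (01).


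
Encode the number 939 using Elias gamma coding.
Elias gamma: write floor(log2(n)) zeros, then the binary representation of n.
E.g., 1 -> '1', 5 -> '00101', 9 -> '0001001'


num_bits = floor(log2(939)) + 1 = 10
leading_zeros = num_bits - 1 = 9
binary(939) = 1110101011

Elias gamma(939) = '000000000' + '1110101011' = 0000000001110101011 (19 bits)


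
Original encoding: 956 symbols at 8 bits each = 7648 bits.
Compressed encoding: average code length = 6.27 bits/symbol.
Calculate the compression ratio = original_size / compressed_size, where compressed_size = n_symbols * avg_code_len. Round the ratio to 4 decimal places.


original_size = n_symbols * orig_bits = 956 * 8 = 7648 bits
compressed_size = n_symbols * avg_code_len = 956 * 6.27 = 5994.12 bits
ratio = original_size / compressed_size = 7648 / 5994.12 = 1.2759

Compression ratio = 1.2759


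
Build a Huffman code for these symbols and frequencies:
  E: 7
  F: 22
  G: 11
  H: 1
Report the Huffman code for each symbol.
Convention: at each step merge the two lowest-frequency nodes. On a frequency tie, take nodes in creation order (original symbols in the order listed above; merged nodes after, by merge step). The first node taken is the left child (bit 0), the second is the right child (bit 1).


Huffman tree construction:
Step 1: Merge H(1) + E(7) = 8
Step 2: Merge (H+E)(8) + G(11) = 19
Step 3: Merge ((H+E)+G)(19) + F(22) = 41
Read each symbol's code off the tree from the root (left child = 0, right child = 1).

Codes:
  E: 001 (length 3)
  F: 1 (length 1)
  G: 01 (length 2)
  H: 000 (length 3)
Average code length: 68/41 = 1.6585 bits/symbol


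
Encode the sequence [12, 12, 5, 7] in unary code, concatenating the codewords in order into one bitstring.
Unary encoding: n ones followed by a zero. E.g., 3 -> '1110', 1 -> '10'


Encode each number as n ones followed by a terminating 0:
  12 -> 1111111111110 (13 bits)
  12 -> 1111111111110 (13 bits)
  5 -> 111110 (6 bits)
  7 -> 11111110 (8 bits)
Total length = 13 + 13 + 6 + 8 = 40 bits.

Unary([12, 12, 5, 7]) = 1111111111110111111111111011111011111110 (40 bits)


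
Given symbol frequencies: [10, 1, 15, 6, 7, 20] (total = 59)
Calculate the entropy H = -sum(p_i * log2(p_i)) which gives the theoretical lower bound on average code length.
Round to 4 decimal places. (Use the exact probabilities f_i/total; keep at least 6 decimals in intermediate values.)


Per-symbol terms -p_i * log2(p_i) with p_i = f_i/59:
  p = 10/59 = 0.169492: log2(p) = -2.560715, -p*log2(p) = 0.434019
  p = 1/59 = 0.016949: log2(p) = -5.882643, -p*log2(p) = 0.099706
  p = 15/59 = 0.254237: log2(p) = -1.975752, -p*log2(p) = 0.502310
  p = 6/59 = 0.101695: log2(p) = -3.297681, -p*log2(p) = 0.335357
  p = 7/59 = 0.118644: log2(p) = -3.075288, -p*log2(p) = 0.364865
  p = 20/59 = 0.338983: log2(p) = -1.560715, -p*log2(p) = 0.529056
H = 0.434019 + 0.099706 + 0.502310 + 0.335357 + 0.364865 + 0.529056 = 2.265313

H = 2.2653 bits/symbol


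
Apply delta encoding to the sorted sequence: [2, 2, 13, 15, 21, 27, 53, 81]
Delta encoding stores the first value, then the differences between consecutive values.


First value: 2
Deltas:
  2 - 2 = 0
  13 - 2 = 11
  15 - 13 = 2
  21 - 15 = 6
  27 - 21 = 6
  53 - 27 = 26
  81 - 53 = 28


Delta encoded: [2, 0, 11, 2, 6, 6, 26, 28]


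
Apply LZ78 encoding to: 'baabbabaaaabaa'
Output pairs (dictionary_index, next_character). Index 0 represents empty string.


LZ78 encoding steps:
Dictionary: {0: ''}
Step 1: w='' (idx 0), next='b' -> output (0, 'b'), add 'b' as idx 1
Step 2: w='' (idx 0), next='a' -> output (0, 'a'), add 'a' as idx 2
Step 3: w='a' (idx 2), next='b' -> output (2, 'b'), add 'ab' as idx 3
Step 4: w='b' (idx 1), next='a' -> output (1, 'a'), add 'ba' as idx 4
Step 5: w='ba' (idx 4), next='a' -> output (4, 'a'), add 'baa' as idx 5
Step 6: w='a' (idx 2), next='a' -> output (2, 'a'), add 'aa' as idx 6
Step 7: w='baa' (idx 5), end of input -> output (5, '')


Encoded: [(0, 'b'), (0, 'a'), (2, 'b'), (1, 'a'), (4, 'a'), (2, 'a'), (5, '')]


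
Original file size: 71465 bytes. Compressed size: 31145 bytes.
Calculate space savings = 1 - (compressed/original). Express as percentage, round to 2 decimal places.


ratio = compressed/original = 31145/71465 = 0.435808
savings = 1 - ratio = 1 - 0.435808 = 0.564192
as a percentage: 0.564192 * 100 = 56.42%

Space savings = 1 - 31145/71465 = 56.42%


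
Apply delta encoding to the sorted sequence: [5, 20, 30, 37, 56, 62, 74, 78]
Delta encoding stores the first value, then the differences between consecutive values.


First value: 5
Deltas:
  20 - 5 = 15
  30 - 20 = 10
  37 - 30 = 7
  56 - 37 = 19
  62 - 56 = 6
  74 - 62 = 12
  78 - 74 = 4


Delta encoded: [5, 15, 10, 7, 19, 6, 12, 4]


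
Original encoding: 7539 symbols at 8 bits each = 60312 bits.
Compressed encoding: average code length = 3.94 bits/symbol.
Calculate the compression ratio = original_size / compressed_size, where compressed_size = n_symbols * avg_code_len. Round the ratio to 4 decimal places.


original_size = n_symbols * orig_bits = 7539 * 8 = 60312 bits
compressed_size = n_symbols * avg_code_len = 7539 * 3.94 = 29703.66 bits
ratio = original_size / compressed_size = 60312 / 29703.66 = 2.0305

Compression ratio = 2.0305


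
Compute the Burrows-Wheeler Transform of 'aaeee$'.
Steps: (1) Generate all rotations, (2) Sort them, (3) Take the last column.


Rotations (sorted):
  0: $aaeee -> last char: e
  1: aaeee$ -> last char: $
  2: aeee$a -> last char: a
  3: e$aaee -> last char: e
  4: ee$aae -> last char: e
  5: eee$aa -> last char: a


BWT = e$aeea


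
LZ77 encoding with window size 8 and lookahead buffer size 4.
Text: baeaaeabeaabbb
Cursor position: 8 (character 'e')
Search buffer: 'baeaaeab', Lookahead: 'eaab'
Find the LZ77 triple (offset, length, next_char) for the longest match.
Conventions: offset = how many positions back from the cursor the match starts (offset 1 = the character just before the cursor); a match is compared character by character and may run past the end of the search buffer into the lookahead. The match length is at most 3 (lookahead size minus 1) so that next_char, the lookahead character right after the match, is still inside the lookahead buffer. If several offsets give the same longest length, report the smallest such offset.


Try each offset into the search buffer:
  offset=1 (pos 7, char 'b'): match length 0
  offset=2 (pos 6, char 'a'): match length 0
  offset=3 (pos 5, char 'e'): match length 2
  offset=4 (pos 4, char 'a'): match length 0
  offset=5 (pos 3, char 'a'): match length 0
  offset=6 (pos 2, char 'e'): match length 3
  offset=7 (pos 1, char 'a'): match length 0
  offset=8 (pos 0, char 'b'): match length 0
Longest match has length 3 at offset 6.
next_char = character at position 8 + 3 = 11 -> 'b'

Best match: offset=6, length=3 (matching 'eaa' starting at position 2)
LZ77 triple: (6, 3, 'b')


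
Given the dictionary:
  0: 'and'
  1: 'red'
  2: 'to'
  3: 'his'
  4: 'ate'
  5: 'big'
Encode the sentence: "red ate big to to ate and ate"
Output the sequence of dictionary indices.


Look up each word in the dictionary:
  'red' -> 1
  'ate' -> 4
  'big' -> 5
  'to' -> 2
  'to' -> 2
  'ate' -> 4
  'and' -> 0
  'ate' -> 4

Encoded: [1, 4, 5, 2, 2, 4, 0, 4]


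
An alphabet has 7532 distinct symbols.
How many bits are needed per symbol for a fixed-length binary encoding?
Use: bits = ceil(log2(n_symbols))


log2(7532) = 12.8788
Bracket: 2^12 = 4096 < 7532 <= 2^13 = 8192
So ceil(log2(7532)) = 13

bits = ceil(log2(7532)) = ceil(12.8788) = 13 bits


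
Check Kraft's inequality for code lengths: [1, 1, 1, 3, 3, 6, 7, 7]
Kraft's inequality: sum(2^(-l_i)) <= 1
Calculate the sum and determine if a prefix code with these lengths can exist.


Sum = 2^(-1) + 2^(-1) + 2^(-1) + 2^(-3) + 2^(-3) + 2^(-6) + 2^(-7) + 2^(-7)
    = 0.5 + 0.5 + 0.5 + 0.125 + 0.125 + 0.015625 + 0.0078125 + 0.0078125
    = 228/128 = 1.78125
Since 1.78125 > 1, Kraft's inequality is NOT satisfied.
A prefix code with these lengths CANNOT exist.

Kraft sum = 1.78125. Not satisfied.


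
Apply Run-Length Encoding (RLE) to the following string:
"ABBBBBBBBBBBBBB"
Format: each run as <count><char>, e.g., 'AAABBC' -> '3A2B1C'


Scanning runs left to right:
  i=0: run of 'A' x 1 -> '1A'
  i=1: run of 'B' x 14 -> '14B'

RLE = 1A14B


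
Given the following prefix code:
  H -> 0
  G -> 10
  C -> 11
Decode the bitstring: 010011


Decoding step by step:
Bits 0 -> H
Bits 10 -> G
Bits 0 -> H
Bits 11 -> C


Decoded message: HGHC


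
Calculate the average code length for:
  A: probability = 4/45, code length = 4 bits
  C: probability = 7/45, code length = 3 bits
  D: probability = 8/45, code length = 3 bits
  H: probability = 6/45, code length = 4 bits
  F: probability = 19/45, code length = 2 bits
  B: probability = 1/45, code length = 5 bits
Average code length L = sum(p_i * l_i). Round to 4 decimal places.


Weighted contributions p_i * l_i:
  A: (4/45) * 4 = 16/45
  C: (7/45) * 3 = 21/45
  D: (8/45) * 3 = 24/45
  H: (6/45) * 4 = 24/45
  F: (19/45) * 2 = 38/45
  B: (1/45) * 5 = 5/45
Sum = (16 + 21 + 24 + 24 + 38 + 5)/45 = 128/45

L = 128/45 = 2.8444 bits/symbol


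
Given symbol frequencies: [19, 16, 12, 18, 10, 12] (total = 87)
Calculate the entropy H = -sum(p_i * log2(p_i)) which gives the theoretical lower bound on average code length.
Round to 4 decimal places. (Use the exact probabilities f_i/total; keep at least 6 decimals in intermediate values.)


Per-symbol terms -p_i * log2(p_i) with p_i = f_i/87:
  p = 19/87 = 0.218391: log2(p) = -2.195016, -p*log2(p) = 0.479371
  p = 16/87 = 0.183908: log2(p) = -2.442943, -p*log2(p) = 0.449277
  p = 12/87 = 0.137931: log2(p) = -2.857981, -p*log2(p) = 0.394204
  p = 18/87 = 0.206897: log2(p) = -2.273018, -p*log2(p) = 0.470280
  p = 10/87 = 0.114943: log2(p) = -3.121015, -p*log2(p) = 0.358737
  p = 12/87 = 0.137931: log2(p) = -2.857981, -p*log2(p) = 0.394204
H = 0.479371 + 0.449277 + 0.394204 + 0.470280 + 0.358737 + 0.394204 = 2.546073

H = 2.5461 bits/symbol


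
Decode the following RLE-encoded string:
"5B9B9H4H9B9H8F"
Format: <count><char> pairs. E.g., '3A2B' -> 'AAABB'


Expanding each <count><char> pair:
  5B -> 'BBBBB'
  9B -> 'BBBBBBBBB'
  9H -> 'HHHHHHHHH'
  4H -> 'HHHH'
  9B -> 'BBBBBBBBB'
  9H -> 'HHHHHHHHH'
  8F -> 'FFFFFFFF'

Decoded = BBBBBBBBBBBBBBHHHHHHHHHHHHHBBBBBBBBBHHHHHHHHHFFFFFFFF


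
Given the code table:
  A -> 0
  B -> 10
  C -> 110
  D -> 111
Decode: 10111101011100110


Decoding:
10 -> B
111 -> D
10 -> B
10 -> B
111 -> D
0 -> A
0 -> A
110 -> C


Result: BDBBDAAC


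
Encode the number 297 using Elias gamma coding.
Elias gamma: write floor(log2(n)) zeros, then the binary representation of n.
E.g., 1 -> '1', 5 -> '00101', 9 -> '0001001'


num_bits = floor(log2(297)) + 1 = 9
leading_zeros = num_bits - 1 = 8
binary(297) = 100101001

Elias gamma(297) = '00000000' + '100101001' = 00000000100101001 (17 bits)


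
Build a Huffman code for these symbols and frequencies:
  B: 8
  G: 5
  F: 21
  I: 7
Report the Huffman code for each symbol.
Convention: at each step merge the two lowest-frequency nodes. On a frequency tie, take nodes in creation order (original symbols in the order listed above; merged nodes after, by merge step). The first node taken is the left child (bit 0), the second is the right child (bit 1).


Huffman tree construction:
Step 1: Merge G(5) + I(7) = 12
Step 2: Merge B(8) + (G+I)(12) = 20
Step 3: Merge (B+(G+I))(20) + F(21) = 41
Read each symbol's code off the tree from the root (left child = 0, right child = 1).

Codes:
  B: 00 (length 2)
  G: 010 (length 3)
  F: 1 (length 1)
  I: 011 (length 3)
Average code length: 73/41 = 1.7805 bits/symbol


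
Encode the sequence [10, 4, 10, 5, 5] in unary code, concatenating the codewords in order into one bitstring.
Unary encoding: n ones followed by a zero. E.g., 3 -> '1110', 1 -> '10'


Encode each number as n ones followed by a terminating 0:
  10 -> 11111111110 (11 bits)
  4 -> 11110 (5 bits)
  10 -> 11111111110 (11 bits)
  5 -> 111110 (6 bits)
  5 -> 111110 (6 bits)
Total length = 11 + 5 + 11 + 6 + 6 = 39 bits.

Unary([10, 4, 10, 5, 5]) = 111111111101111011111111110111110111110 (39 bits)


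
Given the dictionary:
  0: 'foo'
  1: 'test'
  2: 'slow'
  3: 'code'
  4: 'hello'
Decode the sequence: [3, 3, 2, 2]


Look up each index in the dictionary:
  3 -> 'code'
  3 -> 'code'
  2 -> 'slow'
  2 -> 'slow'

Decoded: "code code slow slow"


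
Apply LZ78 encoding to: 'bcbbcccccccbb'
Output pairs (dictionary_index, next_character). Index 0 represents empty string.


LZ78 encoding steps:
Dictionary: {0: ''}
Step 1: w='' (idx 0), next='b' -> output (0, 'b'), add 'b' as idx 1
Step 2: w='' (idx 0), next='c' -> output (0, 'c'), add 'c' as idx 2
Step 3: w='b' (idx 1), next='b' -> output (1, 'b'), add 'bb' as idx 3
Step 4: w='c' (idx 2), next='c' -> output (2, 'c'), add 'cc' as idx 4
Step 5: w='cc' (idx 4), next='c' -> output (4, 'c'), add 'ccc' as idx 5
Step 6: w='cc' (idx 4), next='b' -> output (4, 'b'), add 'ccb' as idx 6
Step 7: w='b' (idx 1), end of input -> output (1, '')


Encoded: [(0, 'b'), (0, 'c'), (1, 'b'), (2, 'c'), (4, 'c'), (4, 'b'), (1, '')]


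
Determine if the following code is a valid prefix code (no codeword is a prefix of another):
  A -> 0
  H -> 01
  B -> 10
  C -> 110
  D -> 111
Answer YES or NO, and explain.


Checking each pair (does one codeword prefix another?):
  A='0' vs H='01': prefix -- VIOLATION

NO -- this is NOT a valid prefix code. A (0) is a prefix of H (01).
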